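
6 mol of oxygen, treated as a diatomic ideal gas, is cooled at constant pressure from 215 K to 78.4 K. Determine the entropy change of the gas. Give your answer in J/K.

ΔS = -176 J/K

At constant pressure, ΔS = nC_p ln(T₂/T₁) with C_p = 7R/2 = 29.1 J mol⁻¹ K⁻¹.
ΔS = 6 × 29.1 × ln(78.4/215) = -176 J/K.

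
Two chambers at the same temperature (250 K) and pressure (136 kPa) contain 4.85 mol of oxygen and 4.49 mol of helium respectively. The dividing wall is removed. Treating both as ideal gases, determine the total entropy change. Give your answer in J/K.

ΔS_mix = 53.8 J/K

Mole fractions: x_A = 4.85/9.34 = 0.519, x_B = 0.481.
ΔS_mix = −R(n_A ln x_A + n_B ln x_B) = −8.314 × (4.85 ln 0.519 + 4.49 ln 0.481) = 53.8 J/K.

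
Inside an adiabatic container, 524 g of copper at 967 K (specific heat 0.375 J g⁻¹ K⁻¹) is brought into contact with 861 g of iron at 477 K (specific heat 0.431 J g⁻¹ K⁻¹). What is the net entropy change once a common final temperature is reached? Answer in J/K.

Energy balance: T_f = (m₁c₁T₁ + m₂c₂T₂)/(m₁c₁ + m₂c₂) = 646.64 K.
ΔS₁ = m₁c₁ ln(T_f/T₁) = 196.5 × ln(646.64/967) = -79.07 J/K.
ΔS₂ = m₂c₂ ln(T_f/T₂) = 371.091 × ln(646.64/477) = 112.9 J/K.
ΔS_total = -79.07 + 112.9 = 33.8 J/K.

ΔS_total = 33.8 J/K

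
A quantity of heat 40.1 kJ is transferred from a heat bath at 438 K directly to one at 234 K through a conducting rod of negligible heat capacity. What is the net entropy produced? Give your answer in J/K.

ΔS_hot = −Q/T_H = −40100/438 = -91.553 J/K and ΔS_cold = +Q/T_C = 40100/234 = 171.37 J/K.
ΔS_total = -91.553 + 171.37 = 79.8 J/K, positive as the second law requires.

ΔS_total = 79.8 J/K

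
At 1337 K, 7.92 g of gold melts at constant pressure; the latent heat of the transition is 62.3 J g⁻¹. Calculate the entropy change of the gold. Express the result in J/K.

Heat absorbed by the substance: Q = mL = 7.92 × 62.3 = 493.416 J.
At constant T, ΔS = Q_rev/T = 493.416 / 1337 = 0.369 J/K.

ΔS = 0.369 J/K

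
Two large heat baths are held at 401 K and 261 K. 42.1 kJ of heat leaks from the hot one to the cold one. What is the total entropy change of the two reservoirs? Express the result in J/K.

ΔS_total = 56.3 J/K

ΔS_hot = −Q/T_H = −42100/401 = -105 J/K and ΔS_cold = +Q/T_C = 42100/261 = 161.3 J/K.
ΔS_total = -105 + 161.3 = 56.3 J/K, positive as the second law requires.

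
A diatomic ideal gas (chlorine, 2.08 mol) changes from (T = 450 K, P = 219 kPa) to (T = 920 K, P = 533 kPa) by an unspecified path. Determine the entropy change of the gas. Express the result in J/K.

ΔS = nC_p ln(T₂/T₁) − nR ln(P₂/P₁), with C_p = 7R/2 = 29.1 J mol⁻¹ K⁻¹ for a diatomic ideal gas.
ΔS = 2.08 × [29.1 × ln(920/450) − 8.314 × ln(533/219)] = 27.9 J/K.

ΔS = 27.9 J/K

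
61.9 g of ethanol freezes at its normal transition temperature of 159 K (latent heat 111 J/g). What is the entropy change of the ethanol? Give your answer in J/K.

ΔS = -43.2 J/K

Heat released by the substance: Q = −mL = −61.9 × 111 = −6870.9 J.
At constant T, ΔS = Q_rev/T = −6870.9 / 159 = -43.2 J/K.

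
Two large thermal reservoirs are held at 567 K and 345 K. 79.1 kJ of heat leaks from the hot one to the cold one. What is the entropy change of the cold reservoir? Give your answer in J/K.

ΔS_cold = 229 J/K

The cold reservoir gains heat Q, so ΔS_cold = +Q/T_C = 79100/345 = 229 J/K.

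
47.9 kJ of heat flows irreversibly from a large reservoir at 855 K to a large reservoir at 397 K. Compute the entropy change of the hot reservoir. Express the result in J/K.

ΔS_hot = -56 J/K

The hot reservoir loses heat Q, so ΔS_hot = −Q/T_H = −47900/855 = -56 J/K.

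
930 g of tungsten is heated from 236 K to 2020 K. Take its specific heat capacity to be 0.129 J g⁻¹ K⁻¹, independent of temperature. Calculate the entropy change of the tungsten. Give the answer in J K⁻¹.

ΔS = 258 J/K

ΔS = ∫dQ_rev/T = m c ln(T₂/T₁) = 930 × 0.129 × ln(2020/236) = 258 J/K.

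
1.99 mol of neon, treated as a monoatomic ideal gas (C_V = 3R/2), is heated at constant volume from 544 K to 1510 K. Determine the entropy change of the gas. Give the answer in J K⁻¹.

ΔS = 25.3 J/K

At constant volume, ΔS = nC_V ln(T₂/T₁) with C_V = 3R/2 = 12.47 J mol⁻¹ K⁻¹.
ΔS = 1.99 × 12.47 × ln(1510/544) = 25.3 J/K.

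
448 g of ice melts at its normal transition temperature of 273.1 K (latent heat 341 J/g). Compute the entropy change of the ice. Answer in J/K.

Heat absorbed by the substance: Q = mL = 448 × 341 = 152768 J.
At constant T, ΔS = Q_rev/T = 152768 / 273.1 = 559 J/K.

ΔS = 559 J/K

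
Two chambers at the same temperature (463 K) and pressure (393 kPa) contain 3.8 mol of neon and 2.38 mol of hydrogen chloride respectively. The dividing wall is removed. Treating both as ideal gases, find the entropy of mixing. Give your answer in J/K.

ΔS_mix = 34.2 J/K

Mole fractions: x_A = 3.8/6.18 = 0.615, x_B = 0.385.
ΔS_mix = −R(n_A ln x_A + n_B ln x_B) = −8.314 × (3.8 ln 0.615 + 2.38 ln 0.385) = 34.2 J/K.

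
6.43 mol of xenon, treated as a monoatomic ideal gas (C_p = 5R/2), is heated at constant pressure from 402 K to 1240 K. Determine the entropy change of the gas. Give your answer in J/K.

At constant pressure, ΔS = nC_p ln(T₂/T₁) with C_p = 5R/2 = 20.79 J mol⁻¹ K⁻¹.
ΔS = 6.43 × 20.79 × ln(1240/402) = 151 J/K.

ΔS = 151 J/K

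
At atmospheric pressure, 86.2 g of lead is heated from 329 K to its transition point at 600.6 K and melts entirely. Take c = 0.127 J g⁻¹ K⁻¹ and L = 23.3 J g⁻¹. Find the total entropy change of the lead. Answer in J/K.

ΔS = 9.93 J/K

Warming step: ΔS₁ = m c ln(T_tr/T_i) = 86.2 × 0.127 × ln(600.6/329) = 6.589 J/K.
Phase change: ΔS₂ = +mL/T_tr = 86.2 × 23.3 / 600.6 = 3.344 J/K.
ΔS_total = (6.589) + (3.344) = 9.93 J/K.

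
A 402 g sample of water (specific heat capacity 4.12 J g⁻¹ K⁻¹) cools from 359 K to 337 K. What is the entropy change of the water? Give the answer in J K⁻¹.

ΔS = -105 J/K

ΔS = ∫dQ_rev/T = m c ln(T₂/T₁) = 402 × 4.12 × ln(337/359) = -105 J/K.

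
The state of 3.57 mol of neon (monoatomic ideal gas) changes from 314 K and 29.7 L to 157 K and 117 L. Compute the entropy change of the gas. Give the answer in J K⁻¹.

Entropy is a state function: ΔS = nC_V ln(T₂/T₁) + nR ln(V₂/V₁), with C_V = 3R/2 = 12.47 J mol⁻¹ K⁻¹ for a monoatomic ideal gas.
ΔS = 3.57 × [12.47 × ln(157/314) + 8.314 × ln(117/29.7)] = 9.83 J/K.

ΔS = 9.83 J/K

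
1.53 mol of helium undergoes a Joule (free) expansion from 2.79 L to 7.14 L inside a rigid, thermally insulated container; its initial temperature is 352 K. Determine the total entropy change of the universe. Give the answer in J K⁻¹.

ΔS_universe = 12 J/K

No heat is exchanged and no work is done, so the ideal-gas temperature stays constant.
Entropy is a state function; using a reversible isothermal path, ΔS_gas = nR ln(V₂/V₁) = 1.53 × 8.314 × ln(7.14/2.79) = 12 J/K.
The insulated surroundings exchange no heat, so ΔS_surr = 0 and ΔS_universe = ΔS_gas.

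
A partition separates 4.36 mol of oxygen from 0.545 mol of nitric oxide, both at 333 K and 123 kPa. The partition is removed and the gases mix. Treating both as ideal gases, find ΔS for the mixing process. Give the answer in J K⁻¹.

Mole fractions: x_A = 4.36/4.91 = 0.889, x_B = 0.111.
ΔS_mix = −R(n_A ln x_A + n_B ln x_B) = −8.314 × (4.36 ln 0.889 + 0.545 ln 0.111) = 14.2 J/K.

ΔS_mix = 14.2 J/K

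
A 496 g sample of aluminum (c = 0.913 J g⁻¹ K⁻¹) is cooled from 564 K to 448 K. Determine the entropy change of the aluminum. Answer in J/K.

ΔS = ∫dQ_rev/T = m c ln(T₂/T₁) = 496 × 0.913 × ln(448/564) = -104 J/K.

ΔS = -104 J/K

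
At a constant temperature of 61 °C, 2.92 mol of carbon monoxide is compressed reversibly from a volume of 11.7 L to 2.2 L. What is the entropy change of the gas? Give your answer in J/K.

For an isothermal ideal gas ΔS_gas = nR ln(V₂/V₁) = 2.92 × 8.314 × ln(2.2/11.7) = -40.6 J/K.

ΔS_gas = -40.6 J/K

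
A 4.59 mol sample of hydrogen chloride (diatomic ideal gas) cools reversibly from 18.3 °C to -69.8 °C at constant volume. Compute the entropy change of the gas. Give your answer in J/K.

In kelvin: T₁ = 291.45 K, T₂ = 203.35 K. At constant volume, ΔS = nC_V ln(T₂/T₁) with C_V = 5R/2 = 20.79 J mol⁻¹ K⁻¹.
ΔS = 4.59 × 20.79 × ln(203.35/291.45) = -34.3 J/K.

ΔS = -34.3 J/K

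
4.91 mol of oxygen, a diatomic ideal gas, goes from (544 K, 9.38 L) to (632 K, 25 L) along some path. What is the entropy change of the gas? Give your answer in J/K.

Entropy is a state function: ΔS = nC_V ln(T₂/T₁) + nR ln(V₂/V₁), with C_V = 5R/2 = 20.79 J mol⁻¹ K⁻¹ for a diatomic ideal gas.
ΔS = 4.91 × [20.79 × ln(632/544) + 8.314 × ln(25/9.38)] = 55.3 J/K.

ΔS = 55.3 J/K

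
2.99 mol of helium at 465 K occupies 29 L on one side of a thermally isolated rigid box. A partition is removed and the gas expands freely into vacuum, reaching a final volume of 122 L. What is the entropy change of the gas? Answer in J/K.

For an ideal gas in free expansion Q = 0 and W = 0, so T is unchanged.
Entropy is a state function; using a reversible isothermal path, ΔS_gas = nR ln(V₂/V₁) = 2.99 × 8.314 × ln(122/29) = 35.7 J/K.

ΔS_gas = 35.7 J/K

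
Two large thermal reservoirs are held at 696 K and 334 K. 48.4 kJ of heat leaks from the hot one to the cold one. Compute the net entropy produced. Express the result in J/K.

ΔS_hot = −Q/T_H = −48400/696 = -69.54 J/K and ΔS_cold = +Q/T_C = 48400/334 = 144.9 J/K.
ΔS_total = -69.54 + 144.9 = 75.4 J/K, positive as the second law requires.

ΔS_total = 75.4 J/K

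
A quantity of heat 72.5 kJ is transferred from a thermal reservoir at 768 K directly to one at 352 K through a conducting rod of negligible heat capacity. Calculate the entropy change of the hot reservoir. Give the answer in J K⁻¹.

The hot reservoir loses heat Q, so ΔS_hot = −Q/T_H = −72500/768 = -94.4 J/K.

ΔS_hot = -94.4 J/K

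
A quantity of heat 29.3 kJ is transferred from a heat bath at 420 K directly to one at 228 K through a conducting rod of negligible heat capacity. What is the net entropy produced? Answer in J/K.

ΔS_hot = −Q/T_H = −29300/420 = -69.76 J/K and ΔS_cold = +Q/T_C = 29300/228 = 128.5 J/K.
ΔS_total = -69.76 + 128.5 = 58.7 J/K, positive as the second law requires.

ΔS_total = 58.7 J/K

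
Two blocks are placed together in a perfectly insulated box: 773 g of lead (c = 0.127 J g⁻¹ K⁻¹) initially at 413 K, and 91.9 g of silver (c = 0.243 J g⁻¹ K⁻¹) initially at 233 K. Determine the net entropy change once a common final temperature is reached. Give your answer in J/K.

Energy balance: T_f = (m₁c₁T₁ + m₂c₂T₂)/(m₁c₁ + m₂c₂) = 379.64 K.
ΔS₁ = m₁c₁ ln(T_f/T₁) = 98.171 × ln(379.64/413) = -8.268 J/K.
ΔS₂ = m₂c₂ ln(T_f/T₂) = 22.3317 × ln(379.64/233) = 10.9 J/K.
ΔS_total = -8.268 + 10.9 = 2.63 J/K.

ΔS_total = 2.63 J/K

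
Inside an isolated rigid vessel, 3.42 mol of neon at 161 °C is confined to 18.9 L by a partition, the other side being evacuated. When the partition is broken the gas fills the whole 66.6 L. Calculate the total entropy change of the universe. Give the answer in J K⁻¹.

ΔS_universe = 35.8 J/K

No heat is exchanged and no work is done, so the ideal-gas temperature stays constant.
Entropy is a state function; using a reversible isothermal path, ΔS_gas = nR ln(V₂/V₁) = 3.42 × 8.314 × ln(66.6/18.9) = 35.8 J/K.
The insulated surroundings exchange no heat, so ΔS_surr = 0 and ΔS_universe = ΔS_gas.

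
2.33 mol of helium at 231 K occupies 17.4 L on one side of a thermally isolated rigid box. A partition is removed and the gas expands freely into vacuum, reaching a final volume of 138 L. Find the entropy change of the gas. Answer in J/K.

For an ideal gas in free expansion Q = 0 and W = 0, so T is unchanged.
Entropy is a state function; using a reversible isothermal path, ΔS_gas = nR ln(V₂/V₁) = 2.33 × 8.314 × ln(138/17.4) = 40.1 J/K.

ΔS_gas = 40.1 J/K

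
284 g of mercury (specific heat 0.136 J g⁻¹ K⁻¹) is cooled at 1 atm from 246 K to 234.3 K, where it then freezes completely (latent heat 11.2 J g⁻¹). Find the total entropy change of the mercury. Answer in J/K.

ΔS = -15.5 J/K

Cooling step: ΔS₁ = m c ln(T_tr/T_i) = 284 × 0.136 × ln(234.3/246) = -1.882 J/K.
Phase change: ΔS₂ = −mL/T_tr = −284 × 11.2 / 234.3 = -13.58 J/K.
ΔS_total = (-1.882) + (-13.58) = -15.5 J/K.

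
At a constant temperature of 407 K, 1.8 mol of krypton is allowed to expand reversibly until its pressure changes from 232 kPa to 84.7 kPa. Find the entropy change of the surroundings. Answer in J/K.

ΔS_surr = -15.1 J/K

For an isothermal ideal gas ΔS_gas = nR ln(P₁/P₂) = 1.8 × 8.314 × ln(232/84.7) = 15.1 J/K.
The process is reversible, so ΔS_surr = −ΔS_gas = -15.1 J/K and ΔS_universe = 0.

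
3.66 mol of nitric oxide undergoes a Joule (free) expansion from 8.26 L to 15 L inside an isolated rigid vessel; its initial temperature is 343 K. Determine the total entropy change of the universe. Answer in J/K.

ΔS_universe = 18.2 J/K

No heat is exchanged and no work is done, so the ideal-gas temperature stays constant.
Entropy is a state function; using a reversible isothermal path, ΔS_gas = nR ln(V₂/V₁) = 3.66 × 8.314 × ln(15/8.26) = 18.2 J/K.
The insulated surroundings exchange no heat, so ΔS_surr = 0 and ΔS_universe = ΔS_gas.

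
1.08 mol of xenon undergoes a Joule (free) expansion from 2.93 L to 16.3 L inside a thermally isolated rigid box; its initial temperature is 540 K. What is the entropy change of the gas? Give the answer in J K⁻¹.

ΔS_gas = 15.4 J/K

For an ideal gas in free expansion Q = 0 and W = 0, so T is unchanged.
Entropy is a state function; using a reversible isothermal path, ΔS_gas = nR ln(V₂/V₁) = 1.08 × 8.314 × ln(16.3/2.93) = 15.4 J/K.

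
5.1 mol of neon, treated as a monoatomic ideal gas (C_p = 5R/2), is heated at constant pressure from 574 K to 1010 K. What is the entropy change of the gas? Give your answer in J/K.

ΔS = 59.9 J/K

At constant pressure, ΔS = nC_p ln(T₂/T₁) with C_p = 5R/2 = 20.79 J mol⁻¹ K⁻¹.
ΔS = 5.1 × 20.79 × ln(1010/574) = 59.9 J/K.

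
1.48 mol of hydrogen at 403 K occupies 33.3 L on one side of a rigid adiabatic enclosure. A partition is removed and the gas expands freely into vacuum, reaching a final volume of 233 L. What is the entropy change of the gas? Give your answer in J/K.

For an ideal gas in free expansion Q = 0 and W = 0, so T is unchanged.
Entropy is a state function; using a reversible isothermal path, ΔS_gas = nR ln(V₂/V₁) = 1.48 × 8.314 × ln(233/33.3) = 23.9 J/K.

ΔS_gas = 23.9 J/K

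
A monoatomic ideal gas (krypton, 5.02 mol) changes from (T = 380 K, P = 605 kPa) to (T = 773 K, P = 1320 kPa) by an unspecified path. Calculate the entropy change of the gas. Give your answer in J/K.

ΔS = nC_p ln(T₂/T₁) − nR ln(P₂/P₁), with C_p = 5R/2 = 20.79 J mol⁻¹ K⁻¹ for a monoatomic ideal gas.
ΔS = 5.02 × [20.79 × ln(773/380) − 8.314 × ln(1320/605)] = 41.5 J/K.

ΔS = 41.5 J/K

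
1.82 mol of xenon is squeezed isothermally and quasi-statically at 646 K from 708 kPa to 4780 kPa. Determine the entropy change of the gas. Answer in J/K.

For an isothermal ideal gas ΔS_gas = nR ln(P₁/P₂) = 1.82 × 8.314 × ln(708/4780) = -28.9 J/K.

ΔS_gas = -28.9 J/K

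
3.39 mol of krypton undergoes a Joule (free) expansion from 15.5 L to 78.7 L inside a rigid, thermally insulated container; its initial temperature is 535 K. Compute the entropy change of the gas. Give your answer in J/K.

ΔS_gas = 45.8 J/K

For an ideal gas in free expansion Q = 0 and W = 0, so T is unchanged.
Entropy is a state function; using a reversible isothermal path, ΔS_gas = nR ln(V₂/V₁) = 3.39 × 8.314 × ln(78.7/15.5) = 45.8 J/K.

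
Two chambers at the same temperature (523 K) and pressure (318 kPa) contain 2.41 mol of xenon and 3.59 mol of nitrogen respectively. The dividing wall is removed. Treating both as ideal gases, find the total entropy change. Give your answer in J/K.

Mole fractions: x_A = 2.41/6 = 0.402, x_B = 0.598.
ΔS_mix = −R(n_A ln x_A + n_B ln x_B) = −8.314 × (2.41 ln 0.402 + 3.59 ln 0.598) = 33.6 J/K.

ΔS_mix = 33.6 J/K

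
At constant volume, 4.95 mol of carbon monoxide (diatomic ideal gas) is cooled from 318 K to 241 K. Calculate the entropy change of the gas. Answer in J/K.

At constant volume, ΔS = nC_V ln(T₂/T₁) with C_V = 5R/2 = 20.79 J mol⁻¹ K⁻¹.
ΔS = 4.95 × 20.79 × ln(241/318) = -28.5 J/K.

ΔS = -28.5 J/K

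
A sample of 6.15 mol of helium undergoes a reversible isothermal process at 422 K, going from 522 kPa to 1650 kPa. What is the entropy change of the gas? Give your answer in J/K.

ΔS_gas = -58.8 J/K

For an isothermal ideal gas ΔS_gas = nR ln(P₁/P₂) = 6.15 × 8.314 × ln(522/1650) = -58.8 J/K.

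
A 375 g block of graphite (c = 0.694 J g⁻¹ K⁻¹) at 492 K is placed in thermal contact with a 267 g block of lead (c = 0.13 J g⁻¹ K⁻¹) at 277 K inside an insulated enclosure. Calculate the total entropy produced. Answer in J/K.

ΔS_total = 4.37 J/K

Energy balance: T_f = (m₁c₁T₁ + m₂c₂T₂)/(m₁c₁ + m₂c₂) = 466.7 K.
ΔS₁ = m₁c₁ ln(T_f/T₁) = 260.25 × ln(466.7/492) = -13.74 J/K.
ΔS₂ = m₂c₂ ln(T_f/T₂) = 34.71 × ln(466.7/277) = 18.11 J/K.
ΔS_total = -13.74 + 18.11 = 4.37 J/K.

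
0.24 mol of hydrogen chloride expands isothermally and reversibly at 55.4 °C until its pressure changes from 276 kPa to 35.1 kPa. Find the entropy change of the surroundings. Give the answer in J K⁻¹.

For an isothermal ideal gas ΔS_gas = nR ln(P₁/P₂) = 0.24 × 8.314 × ln(276/35.1) = 4.11 J/K.
The process is reversible, so ΔS_surr = −ΔS_gas = -4.11 J/K and ΔS_universe = 0.

ΔS_surr = -4.11 J/K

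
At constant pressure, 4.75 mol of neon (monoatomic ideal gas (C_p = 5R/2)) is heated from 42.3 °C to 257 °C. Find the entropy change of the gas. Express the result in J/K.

ΔS = 51.3 J/K

In kelvin: T₁ = 315.45 K, T₂ = 530.15 K. At constant pressure, ΔS = nC_p ln(T₂/T₁) with C_p = 5R/2 = 20.79 J mol⁻¹ K⁻¹.
ΔS = 4.75 × 20.79 × ln(530.15/315.45) = 51.3 J/K.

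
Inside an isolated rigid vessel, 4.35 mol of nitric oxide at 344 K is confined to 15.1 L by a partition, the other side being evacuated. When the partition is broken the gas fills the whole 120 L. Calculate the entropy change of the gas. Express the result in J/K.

No heat is exchanged and no work is done, so the ideal-gas temperature stays constant.
Entropy is a state function; using a reversible isothermal path, ΔS_gas = nR ln(V₂/V₁) = 4.35 × 8.314 × ln(120/15.1) = 75 J/K.

ΔS_gas = 75 J/K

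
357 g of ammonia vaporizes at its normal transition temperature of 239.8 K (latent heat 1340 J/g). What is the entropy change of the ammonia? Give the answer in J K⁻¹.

Heat absorbed by the substance: Q = mL = 357 × 1340 = 478380 J.
At constant T, ΔS = Q_rev/T = 478380 / 239.8 = 1990 J/K.

ΔS = 1990 J/K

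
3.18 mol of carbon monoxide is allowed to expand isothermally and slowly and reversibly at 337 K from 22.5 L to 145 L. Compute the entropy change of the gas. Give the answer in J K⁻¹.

For an isothermal ideal gas ΔS_gas = nR ln(V₂/V₁) = 3.18 × 8.314 × ln(145/22.5) = 49.3 J/K.

ΔS_gas = 49.3 J/K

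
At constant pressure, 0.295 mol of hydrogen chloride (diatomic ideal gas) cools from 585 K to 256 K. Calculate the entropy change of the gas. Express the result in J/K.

At constant pressure, ΔS = nC_p ln(T₂/T₁) with C_p = 7R/2 = 29.1 J mol⁻¹ K⁻¹.
ΔS = 0.295 × 29.1 × ln(256/585) = -7.09 J/K.

ΔS = -7.09 J/K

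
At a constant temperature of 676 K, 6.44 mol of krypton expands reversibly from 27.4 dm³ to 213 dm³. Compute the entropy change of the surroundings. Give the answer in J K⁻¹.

ΔS_surr = -110 J/K

For an isothermal ideal gas ΔS_gas = nR ln(V₂/V₁) = 6.44 × 8.314 × ln(213/27.4) = 110 J/K.
The process is reversible, so ΔS_surr = −ΔS_gas = -110 J/K and ΔS_universe = 0.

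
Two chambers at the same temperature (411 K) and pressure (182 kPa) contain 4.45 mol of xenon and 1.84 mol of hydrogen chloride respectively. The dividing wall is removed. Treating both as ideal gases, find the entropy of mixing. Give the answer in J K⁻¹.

ΔS_mix = 31.6 J/K

Mole fractions: x_A = 4.45/6.29 = 0.707, x_B = 0.293.
ΔS_mix = −R(n_A ln x_A + n_B ln x_B) = −8.314 × (4.45 ln 0.707 + 1.84 ln 0.293) = 31.6 J/K.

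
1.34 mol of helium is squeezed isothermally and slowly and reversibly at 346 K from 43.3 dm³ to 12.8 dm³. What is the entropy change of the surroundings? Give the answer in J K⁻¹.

ΔS_surr = 13.6 J/K

For an isothermal ideal gas ΔS_gas = nR ln(V₂/V₁) = 1.34 × 8.314 × ln(12.8/43.3) = -13.6 J/K.
The process is reversible, so ΔS_surr = −ΔS_gas = 13.6 J/K and ΔS_universe = 0.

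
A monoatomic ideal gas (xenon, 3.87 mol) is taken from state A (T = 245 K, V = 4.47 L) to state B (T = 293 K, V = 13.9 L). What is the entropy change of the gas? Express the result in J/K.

Entropy is a state function: ΔS = nC_V ln(T₂/T₁) + nR ln(V₂/V₁), with C_V = 3R/2 = 12.47 J mol⁻¹ K⁻¹ for a monoatomic ideal gas.
ΔS = 3.87 × [12.47 × ln(293/245) + 8.314 × ln(13.9/4.47)] = 45.1 J/K.

ΔS = 45.1 J/K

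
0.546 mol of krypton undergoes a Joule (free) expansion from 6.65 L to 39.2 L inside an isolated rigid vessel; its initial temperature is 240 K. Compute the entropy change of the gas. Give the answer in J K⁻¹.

No heat is exchanged and no work is done, so the ideal-gas temperature stays constant.
Entropy is a state function; using a reversible isothermal path, ΔS_gas = nR ln(V₂/V₁) = 0.546 × 8.314 × ln(39.2/6.65) = 8.05 J/K.

ΔS_gas = 8.05 J/K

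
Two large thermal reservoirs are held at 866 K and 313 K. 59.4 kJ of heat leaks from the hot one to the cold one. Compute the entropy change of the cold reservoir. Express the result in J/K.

The cold reservoir gains heat Q, so ΔS_cold = +Q/T_C = 59400/313 = 190 J/K.

ΔS_cold = 190 J/K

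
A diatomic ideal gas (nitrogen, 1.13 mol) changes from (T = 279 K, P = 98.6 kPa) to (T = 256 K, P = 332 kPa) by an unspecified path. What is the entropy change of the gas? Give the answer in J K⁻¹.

ΔS = -14.2 J/K

ΔS = nC_p ln(T₂/T₁) − nR ln(P₂/P₁), with C_p = 7R/2 = 29.1 J mol⁻¹ K⁻¹ for a diatomic ideal gas.
ΔS = 1.13 × [29.1 × ln(256/279) − 8.314 × ln(332/98.6)] = -14.2 J/K.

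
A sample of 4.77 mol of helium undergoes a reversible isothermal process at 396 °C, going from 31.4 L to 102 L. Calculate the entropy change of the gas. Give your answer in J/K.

For an isothermal ideal gas ΔS_gas = nR ln(V₂/V₁) = 4.77 × 8.314 × ln(102/31.4) = 46.7 J/K.

ΔS_gas = 46.7 J/K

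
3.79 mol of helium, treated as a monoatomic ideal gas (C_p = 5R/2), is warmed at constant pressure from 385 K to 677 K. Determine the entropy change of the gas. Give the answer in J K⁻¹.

At constant pressure, ΔS = nC_p ln(T₂/T₁) with C_p = 5R/2 = 20.79 J mol⁻¹ K⁻¹.
ΔS = 3.79 × 20.79 × ln(677/385) = 44.5 J/K.

ΔS = 44.5 J/K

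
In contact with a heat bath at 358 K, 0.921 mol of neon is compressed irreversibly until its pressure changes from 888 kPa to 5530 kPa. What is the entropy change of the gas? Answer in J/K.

Entropy is a state function, so ΔS_gas depends only on the end states.
For an isothermal ideal gas ΔS_gas = nR ln(P₁/P₂) = 0.921 × 8.314 × ln(888/5530) = -14 J/K.

ΔS_gas = -14 J/K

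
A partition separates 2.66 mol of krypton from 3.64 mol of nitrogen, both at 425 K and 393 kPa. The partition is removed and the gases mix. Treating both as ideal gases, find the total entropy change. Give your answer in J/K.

ΔS_mix = 35.7 J/K

Mole fractions: x_A = 2.66/6.3 = 0.422, x_B = 0.578.
ΔS_mix = −R(n_A ln x_A + n_B ln x_B) = −8.314 × (2.66 ln 0.422 + 3.64 ln 0.578) = 35.7 J/K.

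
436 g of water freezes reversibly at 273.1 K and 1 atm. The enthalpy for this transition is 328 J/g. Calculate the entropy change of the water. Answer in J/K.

ΔS = -524 J/K

Heat released by the substance: Q = −mL = −436 × 328 = −143008 J.
At constant T, ΔS = Q_rev/T = −143008 / 273.1 = -524 J/K.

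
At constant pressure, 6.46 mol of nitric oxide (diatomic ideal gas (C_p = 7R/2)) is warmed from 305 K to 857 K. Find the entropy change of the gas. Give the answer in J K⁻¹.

At constant pressure, ΔS = nC_p ln(T₂/T₁) with C_p = 7R/2 = 29.1 J mol⁻¹ K⁻¹.
ΔS = 6.46 × 29.1 × ln(857/305) = 194 J/K.

ΔS = 194 J/K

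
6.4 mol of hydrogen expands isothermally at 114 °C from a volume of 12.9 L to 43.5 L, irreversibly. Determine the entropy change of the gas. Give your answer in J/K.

ΔS_gas = 64.7 J/K

Entropy is a state function, so ΔS_gas depends only on the end states.
For an isothermal ideal gas ΔS_gas = nR ln(V₂/V₁) = 6.4 × 8.314 × ln(43.5/12.9) = 64.7 J/K.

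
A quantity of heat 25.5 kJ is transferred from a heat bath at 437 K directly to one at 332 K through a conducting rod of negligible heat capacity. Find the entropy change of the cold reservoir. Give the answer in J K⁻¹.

ΔS_cold = 76.8 J/K

The cold reservoir gains heat Q, so ΔS_cold = +Q/T_C = 25500/332 = 76.8 J/K.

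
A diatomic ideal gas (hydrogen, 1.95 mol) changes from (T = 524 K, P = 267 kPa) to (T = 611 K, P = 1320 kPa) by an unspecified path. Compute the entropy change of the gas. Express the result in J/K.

ΔS = nC_p ln(T₂/T₁) − nR ln(P₂/P₁), with C_p = 7R/2 = 29.1 J mol⁻¹ K⁻¹ for a diatomic ideal gas.
ΔS = 1.95 × [29.1 × ln(611/524) − 8.314 × ln(1320/267)] = -17.2 J/K.

ΔS = -17.2 J/K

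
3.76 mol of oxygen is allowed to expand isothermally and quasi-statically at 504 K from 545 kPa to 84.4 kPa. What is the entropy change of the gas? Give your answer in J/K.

ΔS_gas = 58.3 J/K

For an isothermal ideal gas ΔS_gas = nR ln(P₁/P₂) = 3.76 × 8.314 × ln(545/84.4) = 58.3 J/K.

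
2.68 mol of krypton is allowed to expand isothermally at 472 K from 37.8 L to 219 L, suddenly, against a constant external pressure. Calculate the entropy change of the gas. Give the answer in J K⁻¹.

Entropy is a state function, so ΔS_gas depends only on the end states.
For an isothermal ideal gas ΔS_gas = nR ln(V₂/V₁) = 2.68 × 8.314 × ln(219/37.8) = 39.1 J/K.

ΔS_gas = 39.1 J/K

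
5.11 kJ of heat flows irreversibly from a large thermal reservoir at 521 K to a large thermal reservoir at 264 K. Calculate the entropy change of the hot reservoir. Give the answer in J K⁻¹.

ΔS_hot = -9.81 J/K

The hot reservoir loses heat Q, so ΔS_hot = −Q/T_H = −5110/521 = -9.81 J/K.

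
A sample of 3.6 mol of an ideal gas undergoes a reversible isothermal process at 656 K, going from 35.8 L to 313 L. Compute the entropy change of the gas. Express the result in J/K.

For an isothermal ideal gas ΔS_gas = nR ln(V₂/V₁) = 3.6 × 8.314 × ln(313/35.8) = 64.9 J/K.

ΔS_gas = 64.9 J/K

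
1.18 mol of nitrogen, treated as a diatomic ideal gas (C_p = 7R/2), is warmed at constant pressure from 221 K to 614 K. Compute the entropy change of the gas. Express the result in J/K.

ΔS = 35.1 J/K

At constant pressure, ΔS = nC_p ln(T₂/T₁) with C_p = 7R/2 = 29.1 J mol⁻¹ K⁻¹.
ΔS = 1.18 × 29.1 × ln(614/221) = 35.1 J/K.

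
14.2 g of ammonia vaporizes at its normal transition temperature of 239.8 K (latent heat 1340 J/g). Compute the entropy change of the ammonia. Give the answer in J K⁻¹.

ΔS = 79.3 J/K

Heat absorbed by the substance: Q = mL = 14.2 × 1340 = 19028 J.
At constant T, ΔS = Q_rev/T = 19028 / 239.8 = 79.3 J/K.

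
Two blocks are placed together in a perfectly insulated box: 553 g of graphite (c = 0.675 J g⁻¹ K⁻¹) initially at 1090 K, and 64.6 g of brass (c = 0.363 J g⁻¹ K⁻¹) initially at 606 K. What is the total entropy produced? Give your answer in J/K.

ΔS_total = 3.21 J/K

Energy balance: T_f = (m₁c₁T₁ + m₂c₂T₂)/(m₁c₁ + m₂c₂) = 1061.4 K.
ΔS₁ = m₁c₁ ln(T_f/T₁) = 373.275 × ln(1061.4/1090) = -9.928 J/K.
ΔS₂ = m₂c₂ ln(T_f/T₂) = 23.4498 × ln(1061.4/606) = 13.14 J/K.
ΔS_total = -9.928 + 13.14 = 3.21 J/K.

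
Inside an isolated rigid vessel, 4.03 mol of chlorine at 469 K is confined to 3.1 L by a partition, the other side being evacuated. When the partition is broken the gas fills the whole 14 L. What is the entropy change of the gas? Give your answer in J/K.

ΔS_gas = 50.5 J/K

No heat is exchanged and no work is done, so the ideal-gas temperature stays constant.
Entropy is a state function; using a reversible isothermal path, ΔS_gas = nR ln(V₂/V₁) = 4.03 × 8.314 × ln(14/3.1) = 50.5 J/K.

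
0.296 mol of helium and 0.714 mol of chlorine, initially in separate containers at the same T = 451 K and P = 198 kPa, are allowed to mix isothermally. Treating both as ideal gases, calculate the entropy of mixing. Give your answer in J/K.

ΔS_mix = 5.08 J/K

Mole fractions: x_A = 0.296/1.01 = 0.293, x_B = 0.707.
ΔS_mix = −R(n_A ln x_A + n_B ln x_B) = −8.314 × (0.296 ln 0.293 + 0.714 ln 0.707) = 5.08 J/K.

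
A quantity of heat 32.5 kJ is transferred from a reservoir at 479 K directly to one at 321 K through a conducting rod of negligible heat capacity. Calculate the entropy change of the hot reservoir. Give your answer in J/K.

The hot reservoir loses heat Q, so ΔS_hot = −Q/T_H = −32500/479 = -67.8 J/K.

ΔS_hot = -67.8 J/K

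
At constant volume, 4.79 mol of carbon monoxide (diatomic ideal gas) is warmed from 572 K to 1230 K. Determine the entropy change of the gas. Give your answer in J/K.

ΔS = 76.2 J/K

At constant volume, ΔS = nC_V ln(T₂/T₁) with C_V = 5R/2 = 20.79 J mol⁻¹ K⁻¹.
ΔS = 4.79 × 20.79 × ln(1230/572) = 76.2 J/K.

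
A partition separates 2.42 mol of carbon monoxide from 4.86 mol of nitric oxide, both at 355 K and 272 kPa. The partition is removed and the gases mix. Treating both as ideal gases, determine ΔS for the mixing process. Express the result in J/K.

Mole fractions: x_A = 2.42/7.28 = 0.332, x_B = 0.668.
ΔS_mix = −R(n_A ln x_A + n_B ln x_B) = −8.314 × (2.42 ln 0.332 + 4.86 ln 0.668) = 38.5 J/K.

ΔS_mix = 38.5 J/K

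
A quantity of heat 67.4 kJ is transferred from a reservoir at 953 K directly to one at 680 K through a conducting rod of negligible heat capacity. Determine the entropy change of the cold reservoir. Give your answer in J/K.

ΔS_cold = 99.1 J/K

The cold reservoir gains heat Q, so ΔS_cold = +Q/T_C = 67400/680 = 99.1 J/K.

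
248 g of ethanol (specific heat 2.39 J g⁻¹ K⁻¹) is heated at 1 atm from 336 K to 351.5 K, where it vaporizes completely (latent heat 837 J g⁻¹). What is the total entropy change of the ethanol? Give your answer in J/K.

ΔS = 617 J/K

Warming step: ΔS₁ = m c ln(T_tr/T_i) = 248 × 2.39 × ln(351.5/336) = 26.73 J/K.
Phase change: ΔS₂ = +mL/T_tr = 248 × 837 / 351.5 = 590.5 J/K.
ΔS_total = (26.73) + (590.5) = 617 J/K.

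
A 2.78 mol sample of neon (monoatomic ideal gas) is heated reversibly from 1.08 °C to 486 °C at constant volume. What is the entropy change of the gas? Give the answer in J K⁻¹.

In kelvin: T₁ = 274.23 K, T₂ = 759.15 K. At constant volume, ΔS = nC_V ln(T₂/T₁) with C_V = 3R/2 = 12.47 J mol⁻¹ K⁻¹.
ΔS = 2.78 × 12.47 × ln(759.15/274.23) = 35.3 J/K.

ΔS = 35.3 J/K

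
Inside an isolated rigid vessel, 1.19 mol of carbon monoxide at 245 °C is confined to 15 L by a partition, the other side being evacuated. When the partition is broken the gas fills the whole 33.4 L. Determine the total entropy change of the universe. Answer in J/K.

For an ideal gas in free expansion Q = 0 and W = 0, so T is unchanged.
Entropy is a state function; using a reversible isothermal path, ΔS_gas = nR ln(V₂/V₁) = 1.19 × 8.314 × ln(33.4/15) = 7.92 J/K.
The insulated surroundings exchange no heat, so ΔS_surr = 0 and ΔS_universe = ΔS_gas.

ΔS_universe = 7.92 J/K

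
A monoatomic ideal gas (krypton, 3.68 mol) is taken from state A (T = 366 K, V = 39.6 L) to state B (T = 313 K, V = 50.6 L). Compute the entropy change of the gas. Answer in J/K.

Entropy is a state function: ΔS = nC_V ln(T₂/T₁) + nR ln(V₂/V₁), with C_V = 3R/2 = 12.47 J mol⁻¹ K⁻¹ for a monoatomic ideal gas.
ΔS = 3.68 × [12.47 × ln(313/366) + 8.314 × ln(50.6/39.6)] = 0.321 J/K.

ΔS = 0.321 J/K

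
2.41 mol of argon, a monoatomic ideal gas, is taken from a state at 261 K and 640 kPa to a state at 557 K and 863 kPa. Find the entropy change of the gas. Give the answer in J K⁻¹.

ΔS = nC_p ln(T₂/T₁) − nR ln(P₂/P₁), with C_p = 5R/2 = 20.79 J mol⁻¹ K⁻¹ for a monoatomic ideal gas.
ΔS = 2.41 × [20.79 × ln(557/261) − 8.314 × ln(863/640)] = 32 J/K.

ΔS = 32 J/K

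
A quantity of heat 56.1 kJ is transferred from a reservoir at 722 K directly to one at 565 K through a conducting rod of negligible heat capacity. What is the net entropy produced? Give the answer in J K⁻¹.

ΔS_total = 21.6 J/K

ΔS_hot = −Q/T_H = −56100/722 = -77.7 J/K and ΔS_cold = +Q/T_C = 56100/565 = 99.29 J/K.
ΔS_total = -77.7 + 99.29 = 21.6 J/K, positive as the second law requires.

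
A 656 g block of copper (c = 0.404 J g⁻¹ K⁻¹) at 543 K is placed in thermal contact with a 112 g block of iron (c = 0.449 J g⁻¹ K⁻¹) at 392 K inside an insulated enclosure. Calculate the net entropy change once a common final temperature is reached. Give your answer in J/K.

ΔS_total = 2.08 J/K

Energy balance: T_f = (m₁c₁T₁ + m₂c₂T₂)/(m₁c₁ + m₂c₂) = 518.92 K.
ΔS₁ = m₁c₁ ln(T_f/T₁) = 265.024 × ln(518.92/543) = -12.02 J/K.
ΔS₂ = m₂c₂ ln(T_f/T₂) = 50.288 × ln(518.92/392) = 14.1 J/K.
ΔS_total = -12.02 + 14.1 = 2.08 J/K.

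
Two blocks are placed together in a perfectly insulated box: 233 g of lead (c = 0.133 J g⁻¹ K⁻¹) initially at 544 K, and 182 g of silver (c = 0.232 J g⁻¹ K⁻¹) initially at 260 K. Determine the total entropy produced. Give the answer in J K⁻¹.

Energy balance: T_f = (m₁c₁T₁ + m₂c₂T₂)/(m₁c₁ + m₂c₂) = 380.21 K.
ΔS₁ = m₁c₁ ln(T_f/T₁) = 30.989 × ln(380.21/544) = -11.1 J/K.
ΔS₂ = m₂c₂ ln(T_f/T₂) = 42.224 × ln(380.21/260) = 16.05 J/K.
ΔS_total = -11.1 + 16.05 = 4.95 J/K.

ΔS_total = 4.95 J/K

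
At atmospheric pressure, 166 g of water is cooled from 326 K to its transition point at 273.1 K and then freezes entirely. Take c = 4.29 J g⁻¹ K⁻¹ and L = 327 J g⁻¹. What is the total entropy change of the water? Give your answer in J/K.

ΔS = -325 J/K

Cooling step: ΔS₁ = m c ln(T_tr/T_i) = 166 × 4.29 × ln(273.1/326) = -126.1 J/K.
Phase change: ΔS₂ = −mL/T_tr = −166 × 327 / 273.1 = -198.8 J/K.
ΔS_total = (-126.1) + (-198.8) = -325 J/K.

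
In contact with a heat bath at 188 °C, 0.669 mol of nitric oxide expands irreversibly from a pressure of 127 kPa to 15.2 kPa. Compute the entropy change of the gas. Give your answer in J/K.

Entropy is a state function, so ΔS_gas depends only on the end states.
For an isothermal ideal gas ΔS_gas = nR ln(P₁/P₂) = 0.669 × 8.314 × ln(127/15.2) = 11.8 J/K.

ΔS_gas = 11.8 J/K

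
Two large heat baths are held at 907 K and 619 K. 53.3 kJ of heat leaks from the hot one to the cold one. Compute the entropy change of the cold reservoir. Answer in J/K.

ΔS_cold = 86.1 J/K

The cold reservoir gains heat Q, so ΔS_cold = +Q/T_C = 53300/619 = 86.1 J/K.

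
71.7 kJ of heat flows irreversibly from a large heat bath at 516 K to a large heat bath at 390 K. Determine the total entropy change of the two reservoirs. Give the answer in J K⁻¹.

ΔS_hot = −Q/T_H = −71700/516 = -138.95 J/K and ΔS_cold = +Q/T_C = 71700/390 = 183.85 J/K.
ΔS_total = -138.95 + 183.85 = 44.9 J/K, positive as the second law requires.

ΔS_total = 44.9 J/K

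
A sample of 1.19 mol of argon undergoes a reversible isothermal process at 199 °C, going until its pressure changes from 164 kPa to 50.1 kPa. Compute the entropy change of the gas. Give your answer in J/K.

For an isothermal ideal gas ΔS_gas = nR ln(P₁/P₂) = 1.19 × 8.314 × ln(164/50.1) = 11.7 J/K.

ΔS_gas = 11.7 J/K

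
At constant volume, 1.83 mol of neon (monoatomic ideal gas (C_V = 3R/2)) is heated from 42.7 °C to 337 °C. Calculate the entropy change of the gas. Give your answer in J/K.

In kelvin: T₁ = 315.85 K, T₂ = 610.15 K. At constant volume, ΔS = nC_V ln(T₂/T₁) with C_V = 3R/2 = 12.47 J mol⁻¹ K⁻¹.
ΔS = 1.83 × 12.47 × ln(610.15/315.85) = 15 J/K.

ΔS = 15 J/K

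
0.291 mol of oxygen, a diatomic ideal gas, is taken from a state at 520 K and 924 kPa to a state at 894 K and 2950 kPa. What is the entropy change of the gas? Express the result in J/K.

ΔS = 1.78 J/K

ΔS = nC_p ln(T₂/T₁) − nR ln(P₂/P₁), with C_p = 7R/2 = 29.1 J mol⁻¹ K⁻¹ for a diatomic ideal gas.
ΔS = 0.291 × [29.1 × ln(894/520) − 8.314 × ln(2950/924)] = 1.78 J/K.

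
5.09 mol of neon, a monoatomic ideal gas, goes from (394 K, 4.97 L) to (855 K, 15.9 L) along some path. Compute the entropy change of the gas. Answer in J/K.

ΔS = 98.4 J/K

Entropy is a state function: ΔS = nC_V ln(T₂/T₁) + nR ln(V₂/V₁), with C_V = 3R/2 = 12.47 J mol⁻¹ K⁻¹ for a monoatomic ideal gas.
ΔS = 5.09 × [12.47 × ln(855/394) + 8.314 × ln(15.9/4.97)] = 98.4 J/K.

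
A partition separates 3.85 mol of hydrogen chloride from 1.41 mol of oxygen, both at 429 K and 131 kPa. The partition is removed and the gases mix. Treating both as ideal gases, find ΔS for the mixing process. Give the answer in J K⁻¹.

Mole fractions: x_A = 3.85/5.26 = 0.732, x_B = 0.268.
ΔS_mix = −R(n_A ln x_A + n_B ln x_B) = −8.314 × (3.85 ln 0.732 + 1.41 ln 0.268) = 25.4 J/K.

ΔS_mix = 25.4 J/K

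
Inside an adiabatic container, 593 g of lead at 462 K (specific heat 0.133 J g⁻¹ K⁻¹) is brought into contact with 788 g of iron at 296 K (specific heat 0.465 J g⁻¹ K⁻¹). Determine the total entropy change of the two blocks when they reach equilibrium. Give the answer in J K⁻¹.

Energy balance: T_f = (m₁c₁T₁ + m₂c₂T₂)/(m₁c₁ + m₂c₂) = 325.4 K.
ΔS₁ = m₁c₁ ln(T_f/T₁) = 78.869 × ln(325.4/462) = -27.64 J/K.
ΔS₂ = m₂c₂ ln(T_f/T₂) = 366.42 × ln(325.4/296) = 34.7 J/K.
ΔS_total = -27.64 + 34.7 = 7.06 J/K.

ΔS_total = 7.06 J/K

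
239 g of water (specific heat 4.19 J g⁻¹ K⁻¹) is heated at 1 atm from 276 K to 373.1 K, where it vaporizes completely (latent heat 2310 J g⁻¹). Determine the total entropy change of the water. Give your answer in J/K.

Warming step: ΔS₁ = m c ln(T_tr/T_i) = 239 × 4.19 × ln(373.1/276) = 301.9 J/K.
Phase change: ΔS₂ = +mL/T_tr = 239 × 2310 / 373.1 = 1480 J/K.
ΔS_total = (301.9) + (1480) = 1780 J/K.

ΔS = 1780 J/K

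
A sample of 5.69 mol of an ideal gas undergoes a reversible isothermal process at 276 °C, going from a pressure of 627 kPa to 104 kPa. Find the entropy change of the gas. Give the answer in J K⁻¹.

For an isothermal ideal gas ΔS_gas = nR ln(P₁/P₂) = 5.69 × 8.314 × ln(627/104) = 85 J/K.

ΔS_gas = 85 J/K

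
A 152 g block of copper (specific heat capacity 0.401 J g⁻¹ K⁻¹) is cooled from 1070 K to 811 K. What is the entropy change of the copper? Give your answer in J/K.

ΔS = ∫dQ_rev/T = m c ln(T₂/T₁) = 152 × 0.401 × ln(811/1070) = -16.9 J/K.

ΔS = -16.9 J/K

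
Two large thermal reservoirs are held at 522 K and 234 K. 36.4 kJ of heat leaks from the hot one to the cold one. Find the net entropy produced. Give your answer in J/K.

ΔS_total = 85.8 J/K

ΔS_hot = −Q/T_H = −36400/522 = -69.732 J/K and ΔS_cold = +Q/T_C = 36400/234 = 155.56 J/K.
ΔS_total = -69.732 + 155.56 = 85.8 J/K, positive as the second law requires.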